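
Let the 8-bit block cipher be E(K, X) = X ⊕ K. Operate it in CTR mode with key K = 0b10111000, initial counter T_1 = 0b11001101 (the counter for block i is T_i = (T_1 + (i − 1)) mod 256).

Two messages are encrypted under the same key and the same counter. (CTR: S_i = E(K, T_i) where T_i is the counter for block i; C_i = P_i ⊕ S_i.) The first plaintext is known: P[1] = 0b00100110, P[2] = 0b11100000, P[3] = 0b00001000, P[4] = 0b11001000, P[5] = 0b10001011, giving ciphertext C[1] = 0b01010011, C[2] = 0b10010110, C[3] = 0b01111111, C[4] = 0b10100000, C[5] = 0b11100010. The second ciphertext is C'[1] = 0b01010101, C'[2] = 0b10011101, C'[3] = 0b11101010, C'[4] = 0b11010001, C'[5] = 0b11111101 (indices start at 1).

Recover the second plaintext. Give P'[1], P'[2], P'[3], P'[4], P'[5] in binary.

P'[1] = 0b00100000, P'[2] = 0b11101011, P'[3] = 0b10011101, P'[4] = 0b10111001, P'[5] = 0b10010100

In CTR with a reused counter, both messages share the same keystream S_i, so C_i ⊕ C'_i = P_i ⊕ P'_i and thus P'_i = P_i ⊕ C_i ⊕ C'_i.
P'[1]: 0b00100110 ⊕ 0b01010011 ⊕ 0b01010101 = 0b00100000.
P'[2]: 0b11100000 ⊕ 0b10010110 ⊕ 0b10011101 = 0b11101011.
P'[3]: 0b00001000 ⊕ 0b01111111 ⊕ 0b11101010 = 0b10011101.
P'[4]: 0b11001000 ⊕ 0b10100000 ⊕ 0b11010001 = 0b10111001.
P'[5]: 0b10001011 ⊕ 0b11100010 ⊕ 0b11111101 = 0b10010100.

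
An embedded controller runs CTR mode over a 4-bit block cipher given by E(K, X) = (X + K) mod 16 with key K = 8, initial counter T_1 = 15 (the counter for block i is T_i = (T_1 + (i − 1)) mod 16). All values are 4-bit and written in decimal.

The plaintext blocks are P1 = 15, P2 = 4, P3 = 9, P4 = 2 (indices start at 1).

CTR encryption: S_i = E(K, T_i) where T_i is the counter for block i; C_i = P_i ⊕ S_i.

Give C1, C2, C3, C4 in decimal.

C1: T = 15, S = E(K, T) = 7; 15 ⊕ 7 = 8.
C2: T = 0, S = E(K, T) = 8; 4 ⊕ 8 = 12.
C3: T = 1, S = E(K, T) = 9; 9 ⊕ 9 = 0.
C4: T = 2, S = E(K, T) = 10; 2 ⊕ 10 = 8.

C1 = 8, C2 = 12, C3 = 0, C4 = 8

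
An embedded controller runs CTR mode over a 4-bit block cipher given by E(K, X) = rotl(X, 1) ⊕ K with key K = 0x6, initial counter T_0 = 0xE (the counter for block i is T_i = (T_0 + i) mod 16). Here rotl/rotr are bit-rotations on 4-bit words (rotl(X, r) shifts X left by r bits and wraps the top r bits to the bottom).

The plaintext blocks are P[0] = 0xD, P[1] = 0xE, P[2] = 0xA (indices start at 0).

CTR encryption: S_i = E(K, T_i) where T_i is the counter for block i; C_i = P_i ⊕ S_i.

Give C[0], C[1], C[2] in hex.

C[0]: T = 0xE, S = E(K, T) = 0xB; 0xD ⊕ 0xB = 0x6.
C[1]: T = 0xF, S = E(K, T) = 0x9; 0xE ⊕ 0x9 = 0x7.
C[2]: T = 0x0, S = E(K, T) = 0x6; 0xA ⊕ 0x6 = 0xC.

C[0] = 0x6, C[1] = 0x7, C[2] = 0xC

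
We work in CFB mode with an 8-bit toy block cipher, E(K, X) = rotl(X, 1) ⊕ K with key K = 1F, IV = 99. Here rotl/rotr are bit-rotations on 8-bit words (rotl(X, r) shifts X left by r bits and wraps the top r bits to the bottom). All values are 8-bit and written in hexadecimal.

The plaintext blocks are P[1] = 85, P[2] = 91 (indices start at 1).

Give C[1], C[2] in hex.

CFB encryption: C_i = P_i ⊕ E(K, C_{i−1}), with C_{0} = IV.
C[1]: E(K, 99) = 2C; 85 ⊕ 2C = A9.
C[2]: E(K, A9) = 4C; 91 ⊕ 4C = DD.

C[1] = A9, C[2] = DD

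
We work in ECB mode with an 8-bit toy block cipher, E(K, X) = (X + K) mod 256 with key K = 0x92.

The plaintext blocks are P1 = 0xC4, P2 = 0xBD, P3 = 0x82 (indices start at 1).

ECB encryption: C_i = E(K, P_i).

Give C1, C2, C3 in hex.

C1 = 0x56, C2 = 0x4F, C3 = 0x14

C1: E(K, 0xC4) = 0x56.
C2: E(K, 0xBD) = 0x4F.
C3: E(K, 0x82) = 0x14.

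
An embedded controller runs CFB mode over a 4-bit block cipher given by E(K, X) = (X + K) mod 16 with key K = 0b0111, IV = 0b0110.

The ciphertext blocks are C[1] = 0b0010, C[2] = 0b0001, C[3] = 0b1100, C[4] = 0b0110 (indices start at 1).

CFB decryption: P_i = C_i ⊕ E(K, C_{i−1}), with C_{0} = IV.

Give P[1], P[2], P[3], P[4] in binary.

P[1] = 0b1111, P[2] = 0b1000, P[3] = 0b0100, P[4] = 0b0101

P[1]: E(K, 0b0110) = 0b1101; 0b0010 ⊕ 0b1101 = 0b1111.
P[2]: E(K, 0b0010) = 0b1001; 0b0001 ⊕ 0b1001 = 0b1000.
P[3]: E(K, 0b0001) = 0b1000; 0b1100 ⊕ 0b1000 = 0b0100.
P[4]: E(K, 0b1100) = 0b0011; 0b0110 ⊕ 0b0011 = 0b0101.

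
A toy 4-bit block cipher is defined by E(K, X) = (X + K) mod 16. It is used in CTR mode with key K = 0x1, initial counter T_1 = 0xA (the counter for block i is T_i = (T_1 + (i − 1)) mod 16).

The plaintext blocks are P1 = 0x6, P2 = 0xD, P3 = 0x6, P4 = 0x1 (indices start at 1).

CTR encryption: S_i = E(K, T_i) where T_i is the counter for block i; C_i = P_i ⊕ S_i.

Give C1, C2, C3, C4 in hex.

C1 = 0xD, C2 = 0x1, C3 = 0xB, C4 = 0xF

C1: T = 0xA, S = E(K, T) = 0xB; 0x6 ⊕ 0xB = 0xD.
C2: T = 0xB, S = E(K, T) = 0xC; 0xD ⊕ 0xC = 0x1.
C3: T = 0xC, S = E(K, T) = 0xD; 0x6 ⊕ 0xD = 0xB.
C4: T = 0xD, S = E(K, T) = 0xE; 0x1 ⊕ 0xE = 0xF.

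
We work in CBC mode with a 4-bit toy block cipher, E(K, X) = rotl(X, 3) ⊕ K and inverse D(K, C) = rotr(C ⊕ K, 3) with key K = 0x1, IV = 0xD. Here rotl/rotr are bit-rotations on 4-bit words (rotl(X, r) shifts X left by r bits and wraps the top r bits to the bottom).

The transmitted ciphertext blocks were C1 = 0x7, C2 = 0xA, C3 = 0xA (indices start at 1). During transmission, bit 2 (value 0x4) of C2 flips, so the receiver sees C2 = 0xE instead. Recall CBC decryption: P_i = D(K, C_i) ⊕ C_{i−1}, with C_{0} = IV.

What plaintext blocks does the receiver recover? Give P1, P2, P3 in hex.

P1 = 0x1, P2 = 0x8, P3 = 0x9

Only C2 changed, to 0xE. In CBC, a change in C_i garbles P_i and flips the same bit in P_{i+1}. Decrypting the received ciphertext:
P1: D(K, 0x7) = 0xC; 0xC ⊕ 0xD = 0x1.
P2: D(K, 0xE) = 0xF; 0xF ⊕ 0x7 = 0x8.
P3: D(K, 0xA) = 0x7; 0x7 ⊕ 0xE = 0x9.
Blocks that differ from the original plaintext: P2, P3.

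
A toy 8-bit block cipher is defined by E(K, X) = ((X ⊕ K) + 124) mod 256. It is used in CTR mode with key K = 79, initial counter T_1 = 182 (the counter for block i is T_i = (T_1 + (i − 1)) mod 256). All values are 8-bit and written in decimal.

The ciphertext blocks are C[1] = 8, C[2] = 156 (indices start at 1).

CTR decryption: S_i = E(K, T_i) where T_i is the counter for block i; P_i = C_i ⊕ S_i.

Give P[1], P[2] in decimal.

P[1] = 125, P[2] = 232

P[1]: T = 182, S = E(K, T) = 117; 8 ⊕ 117 = 125.
P[2]: T = 183, S = E(K, T) = 116; 156 ⊕ 116 = 232.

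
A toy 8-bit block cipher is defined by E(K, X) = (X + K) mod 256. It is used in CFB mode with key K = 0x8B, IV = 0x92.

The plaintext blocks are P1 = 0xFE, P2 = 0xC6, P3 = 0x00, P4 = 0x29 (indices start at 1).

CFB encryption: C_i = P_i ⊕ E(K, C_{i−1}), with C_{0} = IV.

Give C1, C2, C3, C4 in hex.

C1: E(K, 0x92) = 0x1D; 0xFE ⊕ 0x1D = 0xE3.
C2: E(K, 0xE3) = 0x6E; 0xC6 ⊕ 0x6E = 0xA8.
C3: E(K, 0xA8) = 0x33; 0x00 ⊕ 0x33 = 0x33.
C4: E(K, 0x33) = 0xBE; 0x29 ⊕ 0xBE = 0x97.

C1 = 0xE3, C2 = 0xA8, C3 = 0x33, C4 = 0x97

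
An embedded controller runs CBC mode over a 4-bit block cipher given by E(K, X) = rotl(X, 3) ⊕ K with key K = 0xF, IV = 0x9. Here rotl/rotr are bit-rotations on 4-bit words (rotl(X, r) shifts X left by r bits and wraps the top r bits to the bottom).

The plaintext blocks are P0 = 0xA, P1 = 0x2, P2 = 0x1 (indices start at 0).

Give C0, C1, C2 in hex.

CBC encryption: C_i = E(K, P_i ⊕ C_{i−1}), with C_{−1} = IV.
C0: P0 ⊕ 0x9 = 0x3; E(K, 0x3) = 0x6.
C1: P1 ⊕ 0x6 = 0x4; E(K, 0x4) = 0xD.
C2: P2 ⊕ 0xD = 0xC; E(K, 0xC) = 0x9.

C0 = 0x6, C1 = 0xD, C2 = 0x9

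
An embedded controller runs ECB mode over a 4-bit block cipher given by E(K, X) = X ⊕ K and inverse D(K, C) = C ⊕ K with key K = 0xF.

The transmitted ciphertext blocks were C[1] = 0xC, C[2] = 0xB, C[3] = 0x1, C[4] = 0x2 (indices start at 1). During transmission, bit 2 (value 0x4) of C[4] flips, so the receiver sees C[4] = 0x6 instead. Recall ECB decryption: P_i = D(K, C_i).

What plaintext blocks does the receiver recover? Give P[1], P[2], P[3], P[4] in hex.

Only C[4] changed, to 0x6. In ECB, a change in C_i affects only P_i. Decrypting the received ciphertext:
P[1]: D(K, 0xC) = 0x3.
P[2]: D(K, 0xB) = 0x4.
P[3]: D(K, 0x1) = 0xE.
P[4]: D(K, 0x6) = 0x9.
Blocks that differ from the original plaintext: P[4].

P[1] = 0x3, P[2] = 0x4, P[3] = 0xE, P[4] = 0x9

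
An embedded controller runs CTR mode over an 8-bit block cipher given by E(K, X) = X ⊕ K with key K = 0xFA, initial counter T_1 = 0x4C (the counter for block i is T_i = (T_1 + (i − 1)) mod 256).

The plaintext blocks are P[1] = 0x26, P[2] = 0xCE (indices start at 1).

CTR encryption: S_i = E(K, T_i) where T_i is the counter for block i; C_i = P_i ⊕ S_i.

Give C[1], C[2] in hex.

C[1]: T = 0x4C, S = E(K, T) = 0xB6; 0x26 ⊕ 0xB6 = 0x90.
C[2]: T = 0x4D, S = E(K, T) = 0xB7; 0xCE ⊕ 0xB7 = 0x79.

C[1] = 0x90, C[2] = 0x79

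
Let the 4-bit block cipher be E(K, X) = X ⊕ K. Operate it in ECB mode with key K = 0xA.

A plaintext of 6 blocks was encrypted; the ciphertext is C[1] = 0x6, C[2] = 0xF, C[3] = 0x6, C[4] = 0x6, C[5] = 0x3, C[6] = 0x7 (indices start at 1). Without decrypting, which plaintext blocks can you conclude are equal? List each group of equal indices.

ECB encrypts each block independently with the same key, so equal ciphertext blocks imply equal plaintext blocks.
C[1] = C[3] = C[4] = 0x6, so P[1] = P[3] = P[4].

P[1] = P[3] = P[4]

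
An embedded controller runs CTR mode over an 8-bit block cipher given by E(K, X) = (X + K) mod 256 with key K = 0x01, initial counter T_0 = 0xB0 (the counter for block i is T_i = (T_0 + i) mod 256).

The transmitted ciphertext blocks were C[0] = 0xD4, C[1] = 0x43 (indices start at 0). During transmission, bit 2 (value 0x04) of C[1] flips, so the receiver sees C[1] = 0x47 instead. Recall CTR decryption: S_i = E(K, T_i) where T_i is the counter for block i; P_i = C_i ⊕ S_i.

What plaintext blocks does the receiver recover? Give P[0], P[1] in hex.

P[0] = 0x65, P[1] = 0xF5

Only C[1] changed, to 0x47. In CTR, a change in C_i flips the same bit in P_i only; the keystream is unaffected. Decrypting the received ciphertext:
P[0]: T = 0xB0, S = E(K, T) = 0xB1; 0xD4 ⊕ 0xB1 = 0x65.
P[1]: T = 0xB1, S = E(K, T) = 0xB2; 0x47 ⊕ 0xB2 = 0xF5.
Blocks that differ from the original plaintext: P[1].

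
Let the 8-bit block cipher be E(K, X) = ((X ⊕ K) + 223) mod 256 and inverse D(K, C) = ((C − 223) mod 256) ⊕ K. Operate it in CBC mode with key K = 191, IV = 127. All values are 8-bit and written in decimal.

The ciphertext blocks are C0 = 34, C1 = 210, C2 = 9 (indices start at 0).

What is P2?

CBC decryption: P_i = D(K, C_i) ⊕ C_{i−1}, with C_{−1} = IV.
P2: D(K, 9) = 149; 149 ⊕ 210 = 71.

P2 = 71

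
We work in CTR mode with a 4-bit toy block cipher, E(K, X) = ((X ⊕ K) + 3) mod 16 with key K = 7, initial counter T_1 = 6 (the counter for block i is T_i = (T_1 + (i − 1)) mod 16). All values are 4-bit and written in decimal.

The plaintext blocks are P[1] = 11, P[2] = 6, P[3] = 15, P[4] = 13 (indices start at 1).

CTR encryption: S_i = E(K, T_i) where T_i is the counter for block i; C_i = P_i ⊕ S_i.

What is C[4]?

C[4] = 12

C[1]: T = 6, S = E(K, T) = 4; 11 ⊕ 4 = 15.
C[2]: T = 7, S = E(K, T) = 3; 6 ⊕ 3 = 5.
C[3]: T = 8, S = E(K, T) = 2; 15 ⊕ 2 = 13.
C[4]: T = 9, S = E(K, T) = 1; 13 ⊕ 1 = 12.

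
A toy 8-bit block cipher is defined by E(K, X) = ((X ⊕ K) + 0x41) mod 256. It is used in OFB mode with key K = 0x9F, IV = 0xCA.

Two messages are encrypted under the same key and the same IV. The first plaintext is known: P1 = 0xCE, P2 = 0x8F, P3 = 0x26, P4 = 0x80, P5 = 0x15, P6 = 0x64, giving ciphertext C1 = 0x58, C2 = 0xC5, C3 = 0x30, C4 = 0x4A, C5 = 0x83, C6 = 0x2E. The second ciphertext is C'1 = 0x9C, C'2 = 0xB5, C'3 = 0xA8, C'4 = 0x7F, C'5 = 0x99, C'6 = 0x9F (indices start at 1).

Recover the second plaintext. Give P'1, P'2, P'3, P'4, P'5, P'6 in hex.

In OFB with a reused IV, both messages share the same keystream S_i, so C_i ⊕ C'_i = P_i ⊕ P'_i and thus P'_i = P_i ⊕ C_i ⊕ C'_i.
P'1: 0xCE ⊕ 0x58 ⊕ 0x9C = 0x0A.
P'2: 0x8F ⊕ 0xC5 ⊕ 0xB5 = 0xFF.
P'3: 0x26 ⊕ 0x30 ⊕ 0xA8 = 0xBE.
P'4: 0x80 ⊕ 0x4A ⊕ 0x7F = 0xB5.
P'5: 0x15 ⊕ 0x83 ⊕ 0x99 = 0x0F.
P'6: 0x64 ⊕ 0x2E ⊕ 0x9F = 0xD5.

P'1 = 0x0A, P'2 = 0xFF, P'3 = 0xBE, P'4 = 0xB5, P'5 = 0x0F, P'6 = 0xD5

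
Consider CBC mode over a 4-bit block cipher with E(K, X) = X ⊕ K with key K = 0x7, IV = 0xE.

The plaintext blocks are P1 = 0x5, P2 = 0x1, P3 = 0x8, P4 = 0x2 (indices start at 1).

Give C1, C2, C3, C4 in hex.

CBC encryption: C_i = E(K, P_i ⊕ C_{i−1}), with C_{0} = IV.
C1: P1 ⊕ 0xE = 0xB; E(K, 0xB) = 0xC.
C2: P2 ⊕ 0xC = 0xD; E(K, 0xD) = 0xA.
C3: P3 ⊕ 0xA = 0x2; E(K, 0x2) = 0x5.
C4: P4 ⊕ 0x5 = 0x7; E(K, 0x7) = 0x0.

C1 = 0xC, C2 = 0xA, C3 = 0x5, C4 = 0x0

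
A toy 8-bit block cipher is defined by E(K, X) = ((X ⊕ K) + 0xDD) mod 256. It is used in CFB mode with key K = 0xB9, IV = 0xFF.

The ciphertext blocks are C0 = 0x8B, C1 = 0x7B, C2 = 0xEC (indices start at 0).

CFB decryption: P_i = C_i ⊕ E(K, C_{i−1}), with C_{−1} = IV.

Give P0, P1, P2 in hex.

P0: E(K, 0xFF) = 0x23; 0x8B ⊕ 0x23 = 0xA8.
P1: E(K, 0x8B) = 0x0F; 0x7B ⊕ 0x0F = 0x74.
P2: E(K, 0x7B) = 0x9F; 0xEC ⊕ 0x9F = 0x73.

P0 = 0xA8, P1 = 0x74, P2 = 0x73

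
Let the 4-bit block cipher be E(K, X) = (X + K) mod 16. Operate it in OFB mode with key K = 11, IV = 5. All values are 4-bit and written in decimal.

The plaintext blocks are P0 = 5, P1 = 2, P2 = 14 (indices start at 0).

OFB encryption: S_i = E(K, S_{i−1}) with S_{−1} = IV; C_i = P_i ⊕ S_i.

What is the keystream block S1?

C0: S = E(K, 5) = 0; 5 ⊕ 0 = 5.
C1: S = E(K, 0) = 11; 2 ⊕ 11 = 9.
So S1 = 11.

11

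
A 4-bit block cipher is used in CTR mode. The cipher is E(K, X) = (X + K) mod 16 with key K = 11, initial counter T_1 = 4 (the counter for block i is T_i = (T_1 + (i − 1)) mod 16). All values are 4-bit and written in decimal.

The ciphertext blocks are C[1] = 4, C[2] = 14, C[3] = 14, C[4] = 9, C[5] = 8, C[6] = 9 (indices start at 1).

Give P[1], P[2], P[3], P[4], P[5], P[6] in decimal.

P[1] = 11, P[2] = 14, P[3] = 15, P[4] = 11, P[5] = 11, P[6] = 13

CTR decryption: S_i = E(K, T_i) where T_i is the counter for block i; P_i = C_i ⊕ S_i.
P[1]: T = 4, S = E(K, T) = 15; 4 ⊕ 15 = 11.
P[2]: T = 5, S = E(K, T) = 0; 14 ⊕ 0 = 14.
P[3]: T = 6, S = E(K, T) = 1; 14 ⊕ 1 = 15.
P[4]: T = 7, S = E(K, T) = 2; 9 ⊕ 2 = 11.
P[5]: T = 8, S = E(K, T) = 3; 8 ⊕ 3 = 11.
P[6]: T = 9, S = E(K, T) = 4; 9 ⊕ 4 = 13.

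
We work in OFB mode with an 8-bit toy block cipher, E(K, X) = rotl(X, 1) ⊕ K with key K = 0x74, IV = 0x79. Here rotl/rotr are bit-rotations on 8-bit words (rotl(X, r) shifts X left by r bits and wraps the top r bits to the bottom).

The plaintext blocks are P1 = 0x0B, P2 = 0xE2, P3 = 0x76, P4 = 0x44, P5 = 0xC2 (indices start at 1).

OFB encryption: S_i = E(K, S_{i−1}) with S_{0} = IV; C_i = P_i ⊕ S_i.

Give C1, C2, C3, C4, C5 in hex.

C1: S = E(K, 0x79) = 0x86; 0x0B ⊕ 0x86 = 0x8D.
C2: S = E(K, 0x86) = 0x79; 0xE2 ⊕ 0x79 = 0x9B.
C3: S = E(K, 0x79) = 0x86; 0x76 ⊕ 0x86 = 0xF0.
C4: S = E(K, 0x86) = 0x79; 0x44 ⊕ 0x79 = 0x3D.
C5: S = E(K, 0x79) = 0x86; 0xC2 ⊕ 0x86 = 0x44.

C1 = 0x8D, C2 = 0x9B, C3 = 0xF0, C4 = 0x3D, C5 = 0x44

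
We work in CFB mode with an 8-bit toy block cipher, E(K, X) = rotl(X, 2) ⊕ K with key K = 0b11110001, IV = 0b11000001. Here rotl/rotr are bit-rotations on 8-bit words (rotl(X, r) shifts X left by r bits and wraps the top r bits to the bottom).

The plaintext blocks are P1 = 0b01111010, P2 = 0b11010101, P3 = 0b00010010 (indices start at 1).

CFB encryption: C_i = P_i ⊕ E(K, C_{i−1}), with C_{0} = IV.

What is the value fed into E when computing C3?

0b00010110

C1: E(K, 0b11000001) = 0b11110110; 0b01111010 ⊕ 0b11110110 = 0b10001100.
C2: E(K, 0b10001100) = 0b11000011; 0b11010101 ⊕ 0b11000011 = 0b00010110.
C3: E(K, 0b00010110) = 0b10101001; 0b00010010 ⊕ 0b10101001 = 0b10111011.
So the input to E for block 3 is 0b00010110.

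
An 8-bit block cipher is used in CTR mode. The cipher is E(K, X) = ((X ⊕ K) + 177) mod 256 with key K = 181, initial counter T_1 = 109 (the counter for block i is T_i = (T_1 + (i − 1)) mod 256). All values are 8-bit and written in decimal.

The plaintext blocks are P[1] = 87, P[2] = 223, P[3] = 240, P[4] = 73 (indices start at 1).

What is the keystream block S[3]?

139

CTR encryption: S_i = E(K, T_i) where T_i is the counter for block i; C_i = P_i ⊕ S_i.
C[1]: T = 109, S = E(K, T) = 137; 87 ⊕ 137 = 222.
C[2]: T = 110, S = E(K, T) = 140; 223 ⊕ 140 = 83.
C[3]: T = 111, S = E(K, T) = 139; 240 ⊕ 139 = 123.
So S[3] = 139.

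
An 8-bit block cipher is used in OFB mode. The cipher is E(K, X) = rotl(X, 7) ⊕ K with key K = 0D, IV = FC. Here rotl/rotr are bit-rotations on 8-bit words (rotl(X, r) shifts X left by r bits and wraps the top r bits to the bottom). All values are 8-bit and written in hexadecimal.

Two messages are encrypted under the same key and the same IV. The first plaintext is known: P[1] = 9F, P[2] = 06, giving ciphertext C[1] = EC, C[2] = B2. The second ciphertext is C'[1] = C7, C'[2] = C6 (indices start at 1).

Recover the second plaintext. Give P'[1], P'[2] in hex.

P'[1] = B4, P'[2] = 72

In OFB with a reused IV, both messages share the same keystream S_i, so C_i ⊕ C'_i = P_i ⊕ P'_i and thus P'_i = P_i ⊕ C_i ⊕ C'_i.
P'[1]: 9F ⊕ EC ⊕ C7 = B4.
P'[2]: 06 ⊕ B2 ⊕ C6 = 72.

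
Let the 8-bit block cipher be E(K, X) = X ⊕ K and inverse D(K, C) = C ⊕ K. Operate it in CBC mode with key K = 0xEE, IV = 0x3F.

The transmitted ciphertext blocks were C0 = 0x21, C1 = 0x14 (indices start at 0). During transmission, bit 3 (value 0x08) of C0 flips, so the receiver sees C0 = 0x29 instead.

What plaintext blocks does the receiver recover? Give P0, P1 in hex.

P0 = 0xF8, P1 = 0xD3

CBC decryption: P_i = D(K, C_i) ⊕ C_{i−1}, with C_{−1} = IV.
Only C0 changed, to 0x29. In CBC, a change in C_i garbles P_i and flips the same bit in P_{i+1}. Decrypting the received ciphertext:
P0: D(K, 0x29) = 0xC7; 0xC7 ⊕ 0x3F = 0xF8.
P1: D(K, 0x14) = 0xFA; 0xFA ⊕ 0x29 = 0xD3.
Blocks that differ from the original plaintext: P0, P1.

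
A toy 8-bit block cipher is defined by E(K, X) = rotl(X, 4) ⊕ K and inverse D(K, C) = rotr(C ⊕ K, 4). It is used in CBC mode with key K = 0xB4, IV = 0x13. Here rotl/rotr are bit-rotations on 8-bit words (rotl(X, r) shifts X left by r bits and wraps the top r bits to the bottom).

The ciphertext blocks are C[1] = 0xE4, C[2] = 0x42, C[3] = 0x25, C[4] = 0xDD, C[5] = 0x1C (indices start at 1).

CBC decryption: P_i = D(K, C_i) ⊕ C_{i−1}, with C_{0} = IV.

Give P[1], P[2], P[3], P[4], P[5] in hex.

P[1]: D(K, 0xE4) = 0x05; 0x05 ⊕ 0x13 = 0x16.
P[2]: D(K, 0x42) = 0x6F; 0x6F ⊕ 0xE4 = 0x8B.
P[3]: D(K, 0x25) = 0x19; 0x19 ⊕ 0x42 = 0x5B.
P[4]: D(K, 0xDD) = 0x96; 0x96 ⊕ 0x25 = 0xB3.
P[5]: D(K, 0x1C) = 0x8A; 0x8A ⊕ 0xDD = 0x57.

P[1] = 0x16, P[2] = 0x8B, P[3] = 0x5B, P[4] = 0xB3, P[5] = 0x57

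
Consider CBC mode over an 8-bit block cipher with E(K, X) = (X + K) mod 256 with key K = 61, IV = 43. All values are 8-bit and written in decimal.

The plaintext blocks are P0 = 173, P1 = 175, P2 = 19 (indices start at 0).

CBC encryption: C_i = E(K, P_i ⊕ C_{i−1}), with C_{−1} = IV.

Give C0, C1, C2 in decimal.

C0 = 195, C1 = 169, C2 = 247

C0: P0 ⊕ 43 = 134; E(K, 134) = 195.
C1: P1 ⊕ 195 = 108; E(K, 108) = 169.
C2: P2 ⊕ 169 = 186; E(K, 186) = 247.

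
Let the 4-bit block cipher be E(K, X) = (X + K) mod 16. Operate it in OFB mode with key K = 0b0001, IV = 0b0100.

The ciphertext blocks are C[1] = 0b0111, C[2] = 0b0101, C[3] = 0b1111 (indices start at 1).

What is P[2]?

OFB decryption: S_i = E(K, S_{i−1}) with S_{0} = IV; P_i = C_i ⊕ S_i.
P[1]: S = E(K, 0b0100) = 0b0101; 0b0111 ⊕ 0b0101 = 0b0010.
P[2]: S = E(K, 0b0101) = 0b0110; 0b0101 ⊕ 0b0110 = 0b0011.

P[2] = 0b0011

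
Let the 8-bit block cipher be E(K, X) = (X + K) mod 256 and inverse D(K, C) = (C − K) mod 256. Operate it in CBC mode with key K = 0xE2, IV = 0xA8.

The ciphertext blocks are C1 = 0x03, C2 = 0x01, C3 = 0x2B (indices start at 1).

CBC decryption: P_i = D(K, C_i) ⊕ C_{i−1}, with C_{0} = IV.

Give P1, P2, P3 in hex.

P1 = 0x89, P2 = 0x1C, P3 = 0x48

P1: D(K, 0x03) = 0x21; 0x21 ⊕ 0xA8 = 0x89.
P2: D(K, 0x01) = 0x1F; 0x1F ⊕ 0x03 = 0x1C.
P3: D(K, 0x2B) = 0x49; 0x49 ⊕ 0x01 = 0x48.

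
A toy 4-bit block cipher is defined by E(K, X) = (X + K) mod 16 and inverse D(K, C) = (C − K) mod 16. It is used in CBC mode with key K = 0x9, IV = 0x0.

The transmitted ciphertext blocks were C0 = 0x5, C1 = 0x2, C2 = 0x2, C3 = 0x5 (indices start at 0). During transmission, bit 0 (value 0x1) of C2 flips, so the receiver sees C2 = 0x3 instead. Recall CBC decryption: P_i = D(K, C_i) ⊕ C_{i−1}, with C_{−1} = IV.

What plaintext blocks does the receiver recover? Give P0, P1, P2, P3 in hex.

Only C2 changed, to 0x3. In CBC, a change in C_i garbles P_i and flips the same bit in P_{i+1}. Decrypting the received ciphertext:
P0: D(K, 0x5) = 0xC; 0xC ⊕ 0x0 = 0xC.
P1: D(K, 0x2) = 0x9; 0x9 ⊕ 0x5 = 0xC.
P2: D(K, 0x3) = 0xA; 0xA ⊕ 0x2 = 0x8.
P3: D(K, 0x5) = 0xC; 0xC ⊕ 0x3 = 0xF.
Blocks that differ from the original plaintext: P2, P3.

P0 = 0xC, P1 = 0xC, P2 = 0x8, P3 = 0xF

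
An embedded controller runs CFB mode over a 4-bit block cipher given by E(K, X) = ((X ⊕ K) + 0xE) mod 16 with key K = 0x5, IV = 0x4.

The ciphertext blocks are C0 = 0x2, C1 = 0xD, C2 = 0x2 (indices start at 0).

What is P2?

CFB decryption: P_i = C_i ⊕ E(K, C_{i−1}), with C_{−1} = IV.
P2: E(K, 0xD) = 0x6; 0x2 ⊕ 0x6 = 0x4.

P2 = 0x4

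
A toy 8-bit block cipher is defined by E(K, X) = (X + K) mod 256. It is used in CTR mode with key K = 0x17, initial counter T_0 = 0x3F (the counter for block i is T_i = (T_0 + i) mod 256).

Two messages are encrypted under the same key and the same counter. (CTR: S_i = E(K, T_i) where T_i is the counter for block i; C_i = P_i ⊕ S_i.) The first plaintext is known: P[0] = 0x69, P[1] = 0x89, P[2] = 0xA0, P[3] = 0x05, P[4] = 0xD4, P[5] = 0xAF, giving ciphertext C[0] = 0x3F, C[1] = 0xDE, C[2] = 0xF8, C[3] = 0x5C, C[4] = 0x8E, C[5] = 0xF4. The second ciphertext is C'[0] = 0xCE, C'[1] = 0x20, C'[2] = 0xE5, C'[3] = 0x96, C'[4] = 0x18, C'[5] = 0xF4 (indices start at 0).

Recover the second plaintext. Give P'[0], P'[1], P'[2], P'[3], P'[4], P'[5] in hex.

In CTR with a reused counter, both messages share the same keystream S_i, so C_i ⊕ C'_i = P_i ⊕ P'_i and thus P'_i = P_i ⊕ C_i ⊕ C'_i.
P'[0]: 0x69 ⊕ 0x3F ⊕ 0xCE = 0x98.
P'[1]: 0x89 ⊕ 0xDE ⊕ 0x20 = 0x77.
P'[2]: 0xA0 ⊕ 0xF8 ⊕ 0xE5 = 0xBD.
P'[3]: 0x05 ⊕ 0x5C ⊕ 0x96 = 0xCF.
P'[4]: 0xD4 ⊕ 0x8E ⊕ 0x18 = 0x42.
P'[5]: 0xAF ⊕ 0xF4 ⊕ 0xF4 = 0xAF.

P'[0] = 0x98, P'[1] = 0x77, P'[2] = 0xBD, P'[3] = 0xCF, P'[4] = 0x42, P'[5] = 0xAF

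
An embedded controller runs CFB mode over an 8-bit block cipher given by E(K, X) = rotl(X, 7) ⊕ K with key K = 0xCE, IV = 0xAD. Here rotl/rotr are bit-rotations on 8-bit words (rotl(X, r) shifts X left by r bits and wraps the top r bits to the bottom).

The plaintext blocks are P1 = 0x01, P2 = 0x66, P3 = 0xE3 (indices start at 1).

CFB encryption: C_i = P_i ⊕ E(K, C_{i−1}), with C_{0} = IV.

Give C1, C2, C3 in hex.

C1: E(K, 0xAD) = 0x18; 0x01 ⊕ 0x18 = 0x19.
C2: E(K, 0x19) = 0x42; 0x66 ⊕ 0x42 = 0x24.
C3: E(K, 0x24) = 0xDC; 0xE3 ⊕ 0xDC = 0x3F.

C1 = 0x19, C2 = 0x24, C3 = 0x3F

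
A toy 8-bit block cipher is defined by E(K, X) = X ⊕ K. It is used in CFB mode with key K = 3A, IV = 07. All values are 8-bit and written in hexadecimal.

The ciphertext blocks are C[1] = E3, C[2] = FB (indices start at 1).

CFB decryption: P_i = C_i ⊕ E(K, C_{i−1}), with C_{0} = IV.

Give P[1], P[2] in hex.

P[1]: E(K, 07) = 3D; E3 ⊕ 3D = DE.
P[2]: E(K, E3) = D9; FB ⊕ D9 = 22.

P[1] = DE, P[2] = 22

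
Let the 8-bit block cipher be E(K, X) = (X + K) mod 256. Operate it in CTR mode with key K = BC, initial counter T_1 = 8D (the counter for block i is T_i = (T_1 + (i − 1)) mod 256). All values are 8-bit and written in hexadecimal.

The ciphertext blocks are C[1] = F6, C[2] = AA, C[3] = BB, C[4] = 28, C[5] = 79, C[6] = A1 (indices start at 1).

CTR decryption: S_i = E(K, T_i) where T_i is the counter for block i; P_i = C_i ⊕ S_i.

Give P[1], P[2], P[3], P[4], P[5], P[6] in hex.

P[1]: T = 8D, S = E(K, T) = 49; F6 ⊕ 49 = BF.
P[2]: T = 8E, S = E(K, T) = 4A; AA ⊕ 4A = E0.
P[3]: T = 8F, S = E(K, T) = 4B; BB ⊕ 4B = F0.
P[4]: T = 90, S = E(K, T) = 4C; 28 ⊕ 4C = 64.
P[5]: T = 91, S = E(K, T) = 4D; 79 ⊕ 4D = 34.
P[6]: T = 92, S = E(K, T) = 4E; A1 ⊕ 4E = EF.

P[1] = BF, P[2] = E0, P[3] = F0, P[4] = 64, P[5] = 34, P[6] = EF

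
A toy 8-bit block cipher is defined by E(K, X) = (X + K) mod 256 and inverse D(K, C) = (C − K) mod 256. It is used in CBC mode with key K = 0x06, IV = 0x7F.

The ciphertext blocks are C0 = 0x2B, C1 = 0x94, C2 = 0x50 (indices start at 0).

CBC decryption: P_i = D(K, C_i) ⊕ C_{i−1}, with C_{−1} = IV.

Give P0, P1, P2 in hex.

P0: D(K, 0x2B) = 0x25; 0x25 ⊕ 0x7F = 0x5A.
P1: D(K, 0x94) = 0x8E; 0x8E ⊕ 0x2B = 0xA5.
P2: D(K, 0x50) = 0x4A; 0x4A ⊕ 0x94 = 0xDE.

P0 = 0x5A, P1 = 0xA5, P2 = 0xDE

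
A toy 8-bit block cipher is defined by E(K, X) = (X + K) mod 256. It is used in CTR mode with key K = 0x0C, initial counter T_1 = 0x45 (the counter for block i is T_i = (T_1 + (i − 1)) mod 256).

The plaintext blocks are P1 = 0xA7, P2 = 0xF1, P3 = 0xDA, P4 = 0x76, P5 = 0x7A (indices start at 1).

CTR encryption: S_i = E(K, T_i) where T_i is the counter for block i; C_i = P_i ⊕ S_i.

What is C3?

C3 = 0x89

C1: T = 0x45, S = E(K, T) = 0x51; 0xA7 ⊕ 0x51 = 0xF6.
C2: T = 0x46, S = E(K, T) = 0x52; 0xF1 ⊕ 0x52 = 0xA3.
C3: T = 0x47, S = E(K, T) = 0x53; 0xDA ⊕ 0x53 = 0x89.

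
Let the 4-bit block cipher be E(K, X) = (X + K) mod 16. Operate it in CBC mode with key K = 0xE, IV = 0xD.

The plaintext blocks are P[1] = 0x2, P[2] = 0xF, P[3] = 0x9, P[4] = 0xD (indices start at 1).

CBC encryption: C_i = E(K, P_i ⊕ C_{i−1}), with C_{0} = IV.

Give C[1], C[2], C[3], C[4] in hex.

C[1]: P[1] ⊕ 0xD = 0xF; E(K, 0xF) = 0xD.
C[2]: P[2] ⊕ 0xD = 0x2; E(K, 0x2) = 0x0.
C[3]: P[3] ⊕ 0x0 = 0x9; E(K, 0x9) = 0x7.
C[4]: P[4] ⊕ 0x7 = 0xA; E(K, 0xA) = 0x8.

C[1] = 0xD, C[2] = 0x0, C[3] = 0x7, C[4] = 0x8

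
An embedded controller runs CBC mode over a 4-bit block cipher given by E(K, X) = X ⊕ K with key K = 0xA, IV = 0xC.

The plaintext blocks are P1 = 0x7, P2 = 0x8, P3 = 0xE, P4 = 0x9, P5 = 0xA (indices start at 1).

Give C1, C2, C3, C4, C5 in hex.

C1 = 0x1, C2 = 0x3, C3 = 0x7, C4 = 0x4, C5 = 0x4

CBC encryption: C_i = E(K, P_i ⊕ C_{i−1}), with C_{0} = IV.
C1: P1 ⊕ 0xC = 0xB; E(K, 0xB) = 0x1.
C2: P2 ⊕ 0x1 = 0x9; E(K, 0x9) = 0x3.
C3: P3 ⊕ 0x3 = 0xD; E(K, 0xD) = 0x7.
C4: P4 ⊕ 0x7 = 0xE; E(K, 0xE) = 0x4.
C5: P5 ⊕ 0x4 = 0xE; E(K, 0xE) = 0x4.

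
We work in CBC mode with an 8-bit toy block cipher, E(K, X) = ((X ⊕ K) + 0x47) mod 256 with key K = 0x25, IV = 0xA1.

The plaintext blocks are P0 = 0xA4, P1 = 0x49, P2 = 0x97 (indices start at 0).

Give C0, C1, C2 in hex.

C0 = 0x67, C1 = 0x52, C2 = 0x27

CBC encryption: C_i = E(K, P_i ⊕ C_{i−1}), with C_{−1} = IV.
C0: P0 ⊕ 0xA1 = 0x05; E(K, 0x05) = 0x67.
C1: P1 ⊕ 0x67 = 0x2E; E(K, 0x2E) = 0x52.
C2: P2 ⊕ 0x52 = 0xC5; E(K, 0xC5) = 0x27.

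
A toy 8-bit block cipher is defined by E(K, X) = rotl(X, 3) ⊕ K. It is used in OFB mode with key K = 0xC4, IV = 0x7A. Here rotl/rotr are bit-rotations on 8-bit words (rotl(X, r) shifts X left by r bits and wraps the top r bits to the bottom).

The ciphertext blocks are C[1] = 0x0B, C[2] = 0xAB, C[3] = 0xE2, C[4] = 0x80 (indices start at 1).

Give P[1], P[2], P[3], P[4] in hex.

P[1] = 0x1C, P[2] = 0xD7, P[3] = 0xC5, P[4] = 0x7D

OFB decryption: S_i = E(K, S_{i−1}) with S_{0} = IV; P_i = C_i ⊕ S_i.
P[1]: S = E(K, 0x7A) = 0x17; 0x0B ⊕ 0x17 = 0x1C.
P[2]: S = E(K, 0x17) = 0x7C; 0xAB ⊕ 0x7C = 0xD7.
P[3]: S = E(K, 0x7C) = 0x27; 0xE2 ⊕ 0x27 = 0xC5.
P[4]: S = E(K, 0x27) = 0xFD; 0x80 ⊕ 0xFD = 0x7D.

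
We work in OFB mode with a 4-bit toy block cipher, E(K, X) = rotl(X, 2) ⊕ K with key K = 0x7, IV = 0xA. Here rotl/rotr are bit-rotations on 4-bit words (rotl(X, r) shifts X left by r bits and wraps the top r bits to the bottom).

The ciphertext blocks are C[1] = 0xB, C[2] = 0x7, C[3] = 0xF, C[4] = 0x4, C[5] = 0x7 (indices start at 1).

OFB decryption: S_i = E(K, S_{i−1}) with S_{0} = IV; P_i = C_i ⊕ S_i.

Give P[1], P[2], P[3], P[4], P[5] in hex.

P[1] = 0x6, P[2] = 0x7, P[3] = 0x8, P[4] = 0xE, P[5] = 0xA

P[1]: S = E(K, 0xA) = 0xD; 0xB ⊕ 0xD = 0x6.
P[2]: S = E(K, 0xD) = 0x0; 0x7 ⊕ 0x0 = 0x7.
P[3]: S = E(K, 0x0) = 0x7; 0xF ⊕ 0x7 = 0x8.
P[4]: S = E(K, 0x7) = 0xA; 0x4 ⊕ 0xA = 0xE.
P[5]: S = E(K, 0xA) = 0xD; 0x7 ⊕ 0xD = 0xA.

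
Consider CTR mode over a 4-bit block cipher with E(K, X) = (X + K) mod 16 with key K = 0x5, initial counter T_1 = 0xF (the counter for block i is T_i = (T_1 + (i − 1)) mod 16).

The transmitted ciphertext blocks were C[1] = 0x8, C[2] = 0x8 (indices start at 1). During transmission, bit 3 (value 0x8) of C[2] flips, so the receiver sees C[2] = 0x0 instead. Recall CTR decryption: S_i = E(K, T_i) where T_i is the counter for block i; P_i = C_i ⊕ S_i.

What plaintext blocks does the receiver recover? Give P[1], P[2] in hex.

Only C[2] changed, to 0x0. In CTR, a change in C_i flips the same bit in P_i only; the keystream is unaffected. Decrypting the received ciphertext:
P[1]: T = 0xF, S = E(K, T) = 0x4; 0x8 ⊕ 0x4 = 0xC.
P[2]: T = 0x0, S = E(K, T) = 0x5; 0x0 ⊕ 0x5 = 0x5.
Blocks that differ from the original plaintext: P[2].

P[1] = 0xC, P[2] = 0x5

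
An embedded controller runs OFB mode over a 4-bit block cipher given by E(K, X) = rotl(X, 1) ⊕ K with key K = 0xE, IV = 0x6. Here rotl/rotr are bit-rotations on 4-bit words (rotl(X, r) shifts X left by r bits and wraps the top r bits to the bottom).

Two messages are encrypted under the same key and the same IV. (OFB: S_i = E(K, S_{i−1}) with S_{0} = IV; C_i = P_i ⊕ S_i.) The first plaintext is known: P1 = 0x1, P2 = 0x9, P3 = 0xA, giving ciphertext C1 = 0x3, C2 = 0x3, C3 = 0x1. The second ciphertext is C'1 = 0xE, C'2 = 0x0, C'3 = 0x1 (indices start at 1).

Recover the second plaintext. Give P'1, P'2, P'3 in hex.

In OFB with a reused IV, both messages share the same keystream S_i, so C_i ⊕ C'_i = P_i ⊕ P'_i and thus P'_i = P_i ⊕ C_i ⊕ C'_i.
P'1: 0x1 ⊕ 0x3 ⊕ 0xE = 0xC.
P'2: 0x9 ⊕ 0x3 ⊕ 0x0 = 0xA.
P'3: 0xA ⊕ 0x1 ⊕ 0x1 = 0xA.

P'1 = 0xC, P'2 = 0xA, P'3 = 0xA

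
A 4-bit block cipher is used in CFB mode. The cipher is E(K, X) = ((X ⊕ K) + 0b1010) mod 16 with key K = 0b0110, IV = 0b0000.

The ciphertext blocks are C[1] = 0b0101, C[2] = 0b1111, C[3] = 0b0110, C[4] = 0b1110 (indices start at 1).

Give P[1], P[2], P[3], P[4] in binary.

P[1] = 0b0101, P[2] = 0b0010, P[3] = 0b0101, P[4] = 0b0100

CFB decryption: P_i = C_i ⊕ E(K, C_{i−1}), with C_{0} = IV.
P[1]: E(K, 0b0000) = 0b0000; 0b0101 ⊕ 0b0000 = 0b0101.
P[2]: E(K, 0b0101) = 0b1101; 0b1111 ⊕ 0b1101 = 0b0010.
P[3]: E(K, 0b1111) = 0b0011; 0b0110 ⊕ 0b0011 = 0b0101.
P[4]: E(K, 0b0110) = 0b1010; 0b1110 ⊕ 0b1010 = 0b0100.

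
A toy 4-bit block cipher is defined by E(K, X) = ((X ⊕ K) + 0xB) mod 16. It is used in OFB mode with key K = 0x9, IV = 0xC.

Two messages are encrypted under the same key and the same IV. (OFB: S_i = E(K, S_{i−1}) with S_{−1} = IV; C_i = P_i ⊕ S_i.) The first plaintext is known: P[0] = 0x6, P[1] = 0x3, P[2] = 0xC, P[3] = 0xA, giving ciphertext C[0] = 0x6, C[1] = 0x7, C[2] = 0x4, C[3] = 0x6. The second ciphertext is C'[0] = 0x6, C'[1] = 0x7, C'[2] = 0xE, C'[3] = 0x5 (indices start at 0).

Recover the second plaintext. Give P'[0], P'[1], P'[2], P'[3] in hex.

In OFB with a reused IV, both messages share the same keystream S_i, so C_i ⊕ C'_i = P_i ⊕ P'_i and thus P'_i = P_i ⊕ C_i ⊕ C'_i.
P'[0]: 0x6 ⊕ 0x6 ⊕ 0x6 = 0x6.
P'[1]: 0x3 ⊕ 0x7 ⊕ 0x7 = 0x3.
P'[2]: 0xC ⊕ 0x4 ⊕ 0xE = 0x6.
P'[3]: 0xA ⊕ 0x6 ⊕ 0x5 = 0x9.

P'[0] = 0x6, P'[1] = 0x3, P'[2] = 0x6, P'[3] = 0x9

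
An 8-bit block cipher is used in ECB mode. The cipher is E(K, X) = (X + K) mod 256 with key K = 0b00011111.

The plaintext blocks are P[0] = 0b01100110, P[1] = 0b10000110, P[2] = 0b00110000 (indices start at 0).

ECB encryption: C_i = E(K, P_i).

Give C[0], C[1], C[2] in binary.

C[0] = 0b10000101, C[1] = 0b10100101, C[2] = 0b01001111

C[0]: E(K, 0b01100110) = 0b10000101.
C[1]: E(K, 0b10000110) = 0b10100101.
C[2]: E(K, 0b00110000) = 0b01001111.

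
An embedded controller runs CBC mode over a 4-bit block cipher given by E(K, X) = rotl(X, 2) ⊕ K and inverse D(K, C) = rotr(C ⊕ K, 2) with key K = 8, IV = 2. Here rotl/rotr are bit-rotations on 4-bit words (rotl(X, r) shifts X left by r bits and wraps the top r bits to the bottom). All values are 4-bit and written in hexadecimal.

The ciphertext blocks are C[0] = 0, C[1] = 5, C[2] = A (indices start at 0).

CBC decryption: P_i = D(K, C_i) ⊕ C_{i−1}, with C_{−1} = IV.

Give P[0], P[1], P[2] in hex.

P[0] = 0, P[1] = 7, P[2] = D

P[0]: D(K, 0) = 2; 2 ⊕ 2 = 0.
P[1]: D(K, 5) = 7; 7 ⊕ 0 = 7.
P[2]: D(K, A) = 8; 8 ⊕ 5 = D.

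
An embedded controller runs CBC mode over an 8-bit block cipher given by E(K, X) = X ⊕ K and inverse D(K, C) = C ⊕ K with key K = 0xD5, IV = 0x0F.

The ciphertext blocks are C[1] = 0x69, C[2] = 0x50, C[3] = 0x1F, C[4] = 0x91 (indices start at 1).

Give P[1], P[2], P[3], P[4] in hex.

P[1] = 0xB3, P[2] = 0xEC, P[3] = 0x9A, P[4] = 0x5B

CBC decryption: P_i = D(K, C_i) ⊕ C_{i−1}, with C_{0} = IV.
P[1]: D(K, 0x69) = 0xBC; 0xBC ⊕ 0x0F = 0xB3.
P[2]: D(K, 0x50) = 0x85; 0x85 ⊕ 0x69 = 0xEC.
P[3]: D(K, 0x1F) = 0xCA; 0xCA ⊕ 0x50 = 0x9A.
P[4]: D(K, 0x91) = 0x44; 0x44 ⊕ 0x1F = 0x5B.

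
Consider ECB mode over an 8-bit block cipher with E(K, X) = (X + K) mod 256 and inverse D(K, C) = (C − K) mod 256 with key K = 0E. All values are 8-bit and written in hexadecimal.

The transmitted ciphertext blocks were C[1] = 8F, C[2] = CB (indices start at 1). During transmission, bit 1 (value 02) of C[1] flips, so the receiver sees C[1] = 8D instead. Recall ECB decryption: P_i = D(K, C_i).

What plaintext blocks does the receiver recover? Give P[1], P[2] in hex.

Only C[1] changed, to 8D. In ECB, a change in C_i affects only P_i. Decrypting the received ciphertext:
P[1]: D(K, 8D) = 7F.
P[2]: D(K, CB) = BD.
Blocks that differ from the original plaintext: P[1].

P[1] = 7F, P[2] = BD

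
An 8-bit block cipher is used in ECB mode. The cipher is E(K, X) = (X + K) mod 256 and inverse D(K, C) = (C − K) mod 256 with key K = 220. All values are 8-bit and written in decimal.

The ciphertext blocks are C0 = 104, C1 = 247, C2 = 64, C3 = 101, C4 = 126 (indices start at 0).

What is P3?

P3 = 137

ECB decryption: P_i = D(K, C_i).
P3: D(K, 101) = 137.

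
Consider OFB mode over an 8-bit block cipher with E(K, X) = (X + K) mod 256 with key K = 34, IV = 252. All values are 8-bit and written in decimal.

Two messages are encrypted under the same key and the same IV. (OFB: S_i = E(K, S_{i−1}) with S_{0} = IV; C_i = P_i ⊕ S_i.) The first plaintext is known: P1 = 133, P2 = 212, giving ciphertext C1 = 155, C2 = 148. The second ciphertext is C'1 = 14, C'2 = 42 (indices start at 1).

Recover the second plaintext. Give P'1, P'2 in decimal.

P'1 = 16, P'2 = 106

In OFB with a reused IV, both messages share the same keystream S_i, so C_i ⊕ C'_i = P_i ⊕ P'_i and thus P'_i = P_i ⊕ C_i ⊕ C'_i.
P'1: 133 ⊕ 155 ⊕ 14 = 16.
P'2: 212 ⊕ 148 ⊕ 42 = 106.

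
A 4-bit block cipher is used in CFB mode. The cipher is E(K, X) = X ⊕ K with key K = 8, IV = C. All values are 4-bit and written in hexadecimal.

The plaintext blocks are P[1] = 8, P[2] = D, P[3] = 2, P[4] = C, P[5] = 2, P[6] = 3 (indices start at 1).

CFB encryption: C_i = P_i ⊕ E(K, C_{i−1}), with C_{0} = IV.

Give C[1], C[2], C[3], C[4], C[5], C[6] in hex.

C[1]: E(K, C) = 4; 8 ⊕ 4 = C.
C[2]: E(K, C) = 4; D ⊕ 4 = 9.
C[3]: E(K, 9) = 1; 2 ⊕ 1 = 3.
C[4]: E(K, 3) = B; C ⊕ B = 7.
C[5]: E(K, 7) = F; 2 ⊕ F = D.
C[6]: E(K, D) = 5; 3 ⊕ 5 = 6.

C[1] = C, C[2] = 9, C[3] = 3, C[4] = 7, C[5] = D, C[6] = 6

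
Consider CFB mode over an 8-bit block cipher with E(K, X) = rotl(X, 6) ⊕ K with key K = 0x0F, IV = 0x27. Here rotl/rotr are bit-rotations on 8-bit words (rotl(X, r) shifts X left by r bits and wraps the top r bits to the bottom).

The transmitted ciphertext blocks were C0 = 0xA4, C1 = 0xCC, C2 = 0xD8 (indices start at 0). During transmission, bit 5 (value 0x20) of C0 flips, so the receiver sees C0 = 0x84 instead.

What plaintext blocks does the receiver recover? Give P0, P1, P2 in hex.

P0 = 0x42, P1 = 0xE2, P2 = 0xE4

CFB decryption: P_i = C_i ⊕ E(K, C_{i−1}), with C_{−1} = IV.
Only C0 changed, to 0x84. In CFB, a change in C_i flips the same bit in P_i and garbles P_{i+1}. Decrypting the received ciphertext:
P0: E(K, 0x27) = 0xC6; 0x84 ⊕ 0xC6 = 0x42.
P1: E(K, 0x84) = 0x2E; 0xCC ⊕ 0x2E = 0xE2.
P2: E(K, 0xCC) = 0x3C; 0xD8 ⊕ 0x3C = 0xE4.
Blocks that differ from the original plaintext: P0, P1.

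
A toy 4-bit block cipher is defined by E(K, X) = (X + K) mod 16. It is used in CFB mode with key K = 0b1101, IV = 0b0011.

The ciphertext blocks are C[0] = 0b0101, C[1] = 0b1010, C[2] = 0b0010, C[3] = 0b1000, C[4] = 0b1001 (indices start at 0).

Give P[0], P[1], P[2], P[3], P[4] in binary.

P[0] = 0b0101, P[1] = 0b1000, P[2] = 0b0101, P[3] = 0b0111, P[4] = 0b1100

CFB decryption: P_i = C_i ⊕ E(K, C_{i−1}), with C_{−1} = IV.
P[0]: E(K, 0b0011) = 0b0000; 0b0101 ⊕ 0b0000 = 0b0101.
P[1]: E(K, 0b0101) = 0b0010; 0b1010 ⊕ 0b0010 = 0b1000.
P[2]: E(K, 0b1010) = 0b0111; 0b0010 ⊕ 0b0111 = 0b0101.
P[3]: E(K, 0b0010) = 0b1111; 0b1000 ⊕ 0b1111 = 0b0111.
P[4]: E(K, 0b1000) = 0b0101; 0b1001 ⊕ 0b0101 = 0b1100.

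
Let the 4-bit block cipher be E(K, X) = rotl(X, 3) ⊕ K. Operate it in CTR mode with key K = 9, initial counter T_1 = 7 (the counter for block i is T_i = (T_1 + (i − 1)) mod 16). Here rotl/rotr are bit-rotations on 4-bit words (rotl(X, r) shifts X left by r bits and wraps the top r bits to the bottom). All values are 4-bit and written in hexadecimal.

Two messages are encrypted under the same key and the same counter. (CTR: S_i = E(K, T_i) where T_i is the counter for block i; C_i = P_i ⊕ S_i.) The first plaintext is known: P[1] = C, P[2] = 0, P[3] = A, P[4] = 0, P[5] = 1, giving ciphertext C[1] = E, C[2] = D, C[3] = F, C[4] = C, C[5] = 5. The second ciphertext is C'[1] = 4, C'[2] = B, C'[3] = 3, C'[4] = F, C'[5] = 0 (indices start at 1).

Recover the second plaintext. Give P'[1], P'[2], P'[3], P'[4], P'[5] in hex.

P'[1] = 6, P'[2] = 6, P'[3] = 6, P'[4] = 3, P'[5] = 4

In CTR with a reused counter, both messages share the same keystream S_i, so C_i ⊕ C'_i = P_i ⊕ P'_i and thus P'_i = P_i ⊕ C_i ⊕ C'_i.
P'[1]: C ⊕ E ⊕ 4 = 6.
P'[2]: 0 ⊕ D ⊕ B = 6.
P'[3]: A ⊕ F ⊕ 3 = 6.
P'[4]: 0 ⊕ C ⊕ F = 3.
P'[5]: 1 ⊕ 5 ⊕ 0 = 4.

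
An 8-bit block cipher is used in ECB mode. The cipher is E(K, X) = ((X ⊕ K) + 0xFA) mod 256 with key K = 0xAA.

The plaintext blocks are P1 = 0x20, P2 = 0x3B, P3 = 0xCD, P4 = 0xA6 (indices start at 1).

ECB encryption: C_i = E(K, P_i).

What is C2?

C2: E(K, 0x3B) = 0x8B.

C2 = 0x8B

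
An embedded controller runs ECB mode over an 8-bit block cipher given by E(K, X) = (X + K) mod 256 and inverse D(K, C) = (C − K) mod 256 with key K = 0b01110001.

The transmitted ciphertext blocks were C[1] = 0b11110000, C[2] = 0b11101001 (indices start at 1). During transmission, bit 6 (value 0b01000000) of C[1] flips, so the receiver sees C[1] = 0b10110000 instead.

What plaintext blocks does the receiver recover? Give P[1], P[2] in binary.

ECB decryption: P_i = D(K, C_i).
Only C[1] changed, to 0b10110000. In ECB, a change in C_i affects only P_i. Decrypting the received ciphertext:
P[1]: D(K, 0b10110000) = 0b00111111.
P[2]: D(K, 0b11101001) = 0b01111000.
Blocks that differ from the original plaintext: P[1].

P[1] = 0b00111111, P[2] = 0b01111000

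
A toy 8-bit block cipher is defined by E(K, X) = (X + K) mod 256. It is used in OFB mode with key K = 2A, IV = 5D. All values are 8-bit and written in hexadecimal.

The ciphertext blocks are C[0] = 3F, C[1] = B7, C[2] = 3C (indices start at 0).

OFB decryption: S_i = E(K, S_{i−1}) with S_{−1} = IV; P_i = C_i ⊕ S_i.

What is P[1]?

P[0]: S = E(K, 5D) = 87; 3F ⊕ 87 = B8.
P[1]: S = E(K, 87) = B1; B7 ⊕ B1 = 06.

P[1] = 06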